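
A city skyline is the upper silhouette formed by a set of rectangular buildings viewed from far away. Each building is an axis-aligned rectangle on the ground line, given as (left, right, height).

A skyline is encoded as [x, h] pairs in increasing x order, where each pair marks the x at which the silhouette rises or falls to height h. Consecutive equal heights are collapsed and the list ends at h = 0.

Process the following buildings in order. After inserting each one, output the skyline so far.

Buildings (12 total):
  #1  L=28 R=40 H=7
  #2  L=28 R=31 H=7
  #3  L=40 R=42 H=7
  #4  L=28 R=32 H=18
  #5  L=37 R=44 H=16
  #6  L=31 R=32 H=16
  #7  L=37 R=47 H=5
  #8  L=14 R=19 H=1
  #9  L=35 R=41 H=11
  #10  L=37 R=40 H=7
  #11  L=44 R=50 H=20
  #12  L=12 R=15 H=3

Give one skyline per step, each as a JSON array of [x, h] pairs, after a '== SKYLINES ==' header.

== SKYLINES ==
[[28,7],[40,0]]
[[28,7],[40,0]]
[[28,7],[42,0]]
[[28,18],[32,7],[42,0]]
[[28,18],[32,7],[37,16],[44,0]]
[[28,18],[32,7],[37,16],[44,0]]
[[28,18],[32,7],[37,16],[44,5],[47,0]]
[[14,1],[19,0],[28,18],[32,7],[37,16],[44,5],[47,0]]
[[14,1],[19,0],[28,18],[32,7],[35,11],[37,16],[44,5],[47,0]]
[[14,1],[19,0],[28,18],[32,7],[35,11],[37,16],[44,5],[47,0]]
[[14,1],[19,0],[28,18],[32,7],[35,11],[37,16],[44,20],[50,0]]
[[12,3],[15,1],[19,0],[28,18],[32,7],[35,11],[37,16],[44,20],[50,0]]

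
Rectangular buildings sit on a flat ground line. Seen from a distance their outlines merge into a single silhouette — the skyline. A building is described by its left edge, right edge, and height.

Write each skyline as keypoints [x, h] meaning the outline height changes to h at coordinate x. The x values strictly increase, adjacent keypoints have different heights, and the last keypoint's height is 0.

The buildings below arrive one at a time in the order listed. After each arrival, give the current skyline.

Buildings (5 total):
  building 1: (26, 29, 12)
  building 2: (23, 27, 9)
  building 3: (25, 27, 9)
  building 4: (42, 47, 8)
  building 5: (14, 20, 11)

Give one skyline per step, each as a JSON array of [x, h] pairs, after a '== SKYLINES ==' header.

== SKYLINES ==
[[26,12],[29,0]]
[[23,9],[26,12],[29,0]]
[[23,9],[26,12],[29,0]]
[[23,9],[26,12],[29,0],[42,8],[47,0]]
[[14,11],[20,0],[23,9],[26,12],[29,0],[42,8],[47,0]]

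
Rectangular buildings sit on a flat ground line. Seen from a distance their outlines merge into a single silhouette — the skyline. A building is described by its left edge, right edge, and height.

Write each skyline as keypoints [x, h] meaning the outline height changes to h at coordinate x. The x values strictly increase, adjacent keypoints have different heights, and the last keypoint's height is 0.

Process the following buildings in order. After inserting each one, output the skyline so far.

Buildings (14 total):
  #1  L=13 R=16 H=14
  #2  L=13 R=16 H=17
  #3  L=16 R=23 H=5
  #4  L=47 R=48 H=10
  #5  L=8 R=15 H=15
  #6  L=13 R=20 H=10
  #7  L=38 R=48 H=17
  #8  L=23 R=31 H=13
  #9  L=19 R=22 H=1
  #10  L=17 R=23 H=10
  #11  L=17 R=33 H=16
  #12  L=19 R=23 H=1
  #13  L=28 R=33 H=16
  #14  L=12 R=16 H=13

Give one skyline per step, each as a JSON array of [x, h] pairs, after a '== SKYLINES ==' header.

== SKYLINES ==
[[13,14],[16,0]]
[[13,17],[16,0]]
[[13,17],[16,5],[23,0]]
[[13,17],[16,5],[23,0],[47,10],[48,0]]
[[8,15],[13,17],[16,5],[23,0],[47,10],[48,0]]
[[8,15],[13,17],[16,10],[20,5],[23,0],[47,10],[48,0]]
[[8,15],[13,17],[16,10],[20,5],[23,0],[38,17],[48,0]]
[[8,15],[13,17],[16,10],[20,5],[23,13],[31,0],[38,17],[48,0]]
[[8,15],[13,17],[16,10],[20,5],[23,13],[31,0],[38,17],[48,0]]
[[8,15],[13,17],[16,10],[23,13],[31,0],[38,17],[48,0]]
[[8,15],[13,17],[16,10],[17,16],[33,0],[38,17],[48,0]]
[[8,15],[13,17],[16,10],[17,16],[33,0],[38,17],[48,0]]
[[8,15],[13,17],[16,10],[17,16],[33,0],[38,17],[48,0]]
[[8,15],[13,17],[16,10],[17,16],[33,0],[38,17],[48,0]]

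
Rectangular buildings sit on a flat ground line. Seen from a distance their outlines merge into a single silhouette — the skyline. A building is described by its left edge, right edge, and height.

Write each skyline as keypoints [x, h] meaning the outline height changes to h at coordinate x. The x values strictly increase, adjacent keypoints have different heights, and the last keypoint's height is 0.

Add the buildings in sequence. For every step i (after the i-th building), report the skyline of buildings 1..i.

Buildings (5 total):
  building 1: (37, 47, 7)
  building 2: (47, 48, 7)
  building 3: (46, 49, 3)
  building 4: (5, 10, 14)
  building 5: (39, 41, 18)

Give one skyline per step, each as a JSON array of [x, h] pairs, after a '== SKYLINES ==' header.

== SKYLINES ==
[[37,7],[47,0]]
[[37,7],[48,0]]
[[37,7],[48,3],[49,0]]
[[5,14],[10,0],[37,7],[48,3],[49,0]]
[[5,14],[10,0],[37,7],[39,18],[41,7],[48,3],[49,0]]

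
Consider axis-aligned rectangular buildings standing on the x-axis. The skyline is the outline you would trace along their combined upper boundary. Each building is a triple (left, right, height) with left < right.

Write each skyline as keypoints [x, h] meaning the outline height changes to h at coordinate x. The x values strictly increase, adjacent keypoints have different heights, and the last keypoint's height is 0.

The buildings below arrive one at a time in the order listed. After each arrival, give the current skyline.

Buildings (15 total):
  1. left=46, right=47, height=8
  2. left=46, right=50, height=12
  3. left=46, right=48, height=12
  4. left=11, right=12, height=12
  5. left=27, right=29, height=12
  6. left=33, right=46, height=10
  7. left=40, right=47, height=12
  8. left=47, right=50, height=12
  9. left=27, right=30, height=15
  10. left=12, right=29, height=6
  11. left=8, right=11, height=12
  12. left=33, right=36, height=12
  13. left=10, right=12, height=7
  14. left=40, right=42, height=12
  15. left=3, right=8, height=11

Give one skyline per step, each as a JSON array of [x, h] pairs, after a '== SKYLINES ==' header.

== SKYLINES ==
[[46,8],[47,0]]
[[46,12],[50,0]]
[[46,12],[50,0]]
[[11,12],[12,0],[46,12],[50,0]]
[[11,12],[12,0],[27,12],[29,0],[46,12],[50,0]]
[[11,12],[12,0],[27,12],[29,0],[33,10],[46,12],[50,0]]
[[11,12],[12,0],[27,12],[29,0],[33,10],[40,12],[50,0]]
[[11,12],[12,0],[27,12],[29,0],[33,10],[40,12],[50,0]]
[[11,12],[12,0],[27,15],[30,0],[33,10],[40,12],[50,0]]
[[11,12],[12,6],[27,15],[30,0],[33,10],[40,12],[50,0]]
[[8,12],[12,6],[27,15],[30,0],[33,10],[40,12],[50,0]]
[[8,12],[12,6],[27,15],[30,0],[33,12],[36,10],[40,12],[50,0]]
[[8,12],[12,6],[27,15],[30,0],[33,12],[36,10],[40,12],[50,0]]
[[8,12],[12,6],[27,15],[30,0],[33,12],[36,10],[40,12],[50,0]]
[[3,11],[8,12],[12,6],[27,15],[30,0],[33,12],[36,10],[40,12],[50,0]]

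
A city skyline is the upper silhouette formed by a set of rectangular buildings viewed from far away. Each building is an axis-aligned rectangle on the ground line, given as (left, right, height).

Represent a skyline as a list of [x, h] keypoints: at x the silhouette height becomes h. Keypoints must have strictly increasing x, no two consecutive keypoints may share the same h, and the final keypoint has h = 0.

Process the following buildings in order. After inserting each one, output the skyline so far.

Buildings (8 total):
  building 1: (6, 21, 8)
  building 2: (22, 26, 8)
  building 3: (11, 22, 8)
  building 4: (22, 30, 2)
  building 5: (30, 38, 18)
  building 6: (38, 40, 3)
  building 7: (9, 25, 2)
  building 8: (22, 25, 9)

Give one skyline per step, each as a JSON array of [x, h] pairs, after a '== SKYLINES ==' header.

== SKYLINES ==
[[6,8],[21,0]]
[[6,8],[21,0],[22,8],[26,0]]
[[6,8],[26,0]]
[[6,8],[26,2],[30,0]]
[[6,8],[26,2],[30,18],[38,0]]
[[6,8],[26,2],[30,18],[38,3],[40,0]]
[[6,8],[26,2],[30,18],[38,3],[40,0]]
[[6,8],[22,9],[25,8],[26,2],[30,18],[38,3],[40,0]]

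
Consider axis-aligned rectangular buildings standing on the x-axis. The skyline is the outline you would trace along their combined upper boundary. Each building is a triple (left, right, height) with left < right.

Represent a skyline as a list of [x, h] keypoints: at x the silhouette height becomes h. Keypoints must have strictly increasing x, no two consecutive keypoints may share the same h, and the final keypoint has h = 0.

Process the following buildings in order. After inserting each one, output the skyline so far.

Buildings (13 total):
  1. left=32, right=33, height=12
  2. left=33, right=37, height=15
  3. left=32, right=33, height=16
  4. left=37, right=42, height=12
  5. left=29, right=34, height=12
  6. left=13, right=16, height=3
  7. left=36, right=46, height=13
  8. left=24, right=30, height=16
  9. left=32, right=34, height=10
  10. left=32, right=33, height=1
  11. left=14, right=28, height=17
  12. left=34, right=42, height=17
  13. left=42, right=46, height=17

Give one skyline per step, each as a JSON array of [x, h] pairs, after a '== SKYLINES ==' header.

== SKYLINES ==
[[32,12],[33,0]]
[[32,12],[33,15],[37,0]]
[[32,16],[33,15],[37,0]]
[[32,16],[33,15],[37,12],[42,0]]
[[29,12],[32,16],[33,15],[37,12],[42,0]]
[[13,3],[16,0],[29,12],[32,16],[33,15],[37,12],[42,0]]
[[13,3],[16,0],[29,12],[32,16],[33,15],[37,13],[46,0]]
[[13,3],[16,0],[24,16],[30,12],[32,16],[33,15],[37,13],[46,0]]
[[13,3],[16,0],[24,16],[30,12],[32,16],[33,15],[37,13],[46,0]]
[[13,3],[16,0],[24,16],[30,12],[32,16],[33,15],[37,13],[46,0]]
[[13,3],[14,17],[28,16],[30,12],[32,16],[33,15],[37,13],[46,0]]
[[13,3],[14,17],[28,16],[30,12],[32,16],[33,15],[34,17],[42,13],[46,0]]
[[13,3],[14,17],[28,16],[30,12],[32,16],[33,15],[34,17],[46,0]]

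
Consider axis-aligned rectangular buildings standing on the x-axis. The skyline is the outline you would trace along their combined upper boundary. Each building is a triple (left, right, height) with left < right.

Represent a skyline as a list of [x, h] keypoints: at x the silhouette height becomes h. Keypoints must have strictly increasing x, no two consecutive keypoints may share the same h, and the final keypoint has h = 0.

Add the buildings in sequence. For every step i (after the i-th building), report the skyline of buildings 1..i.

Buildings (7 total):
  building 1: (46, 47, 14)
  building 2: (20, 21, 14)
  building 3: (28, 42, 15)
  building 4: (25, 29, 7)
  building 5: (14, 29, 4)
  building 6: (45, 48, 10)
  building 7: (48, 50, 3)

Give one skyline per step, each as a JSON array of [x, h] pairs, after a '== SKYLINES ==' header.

== SKYLINES ==
[[46,14],[47,0]]
[[20,14],[21,0],[46,14],[47,0]]
[[20,14],[21,0],[28,15],[42,0],[46,14],[47,0]]
[[20,14],[21,0],[25,7],[28,15],[42,0],[46,14],[47,0]]
[[14,4],[20,14],[21,4],[25,7],[28,15],[42,0],[46,14],[47,0]]
[[14,4],[20,14],[21,4],[25,7],[28,15],[42,0],[45,10],[46,14],[47,10],[48,0]]
[[14,4],[20,14],[21,4],[25,7],[28,15],[42,0],[45,10],[46,14],[47,10],[48,3],[50,0]]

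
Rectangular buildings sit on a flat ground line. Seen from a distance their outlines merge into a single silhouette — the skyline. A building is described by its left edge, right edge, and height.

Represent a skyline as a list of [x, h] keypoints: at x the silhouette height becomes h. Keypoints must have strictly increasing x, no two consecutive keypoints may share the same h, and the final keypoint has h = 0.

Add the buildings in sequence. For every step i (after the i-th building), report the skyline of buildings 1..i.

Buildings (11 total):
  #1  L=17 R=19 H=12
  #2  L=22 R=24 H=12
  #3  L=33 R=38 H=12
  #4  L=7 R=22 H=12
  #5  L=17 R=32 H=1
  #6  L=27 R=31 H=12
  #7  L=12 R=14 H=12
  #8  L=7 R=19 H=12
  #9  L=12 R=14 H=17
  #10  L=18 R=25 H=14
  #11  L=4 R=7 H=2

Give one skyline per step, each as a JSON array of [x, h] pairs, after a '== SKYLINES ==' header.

== SKYLINES ==
[[17,12],[19,0]]
[[17,12],[19,0],[22,12],[24,0]]
[[17,12],[19,0],[22,12],[24,0],[33,12],[38,0]]
[[7,12],[24,0],[33,12],[38,0]]
[[7,12],[24,1],[32,0],[33,12],[38,0]]
[[7,12],[24,1],[27,12],[31,1],[32,0],[33,12],[38,0]]
[[7,12],[24,1],[27,12],[31,1],[32,0],[33,12],[38,0]]
[[7,12],[24,1],[27,12],[31,1],[32,0],[33,12],[38,0]]
[[7,12],[12,17],[14,12],[24,1],[27,12],[31,1],[32,0],[33,12],[38,0]]
[[7,12],[12,17],[14,12],[18,14],[25,1],[27,12],[31,1],[32,0],[33,12],[38,0]]
[[4,2],[7,12],[12,17],[14,12],[18,14],[25,1],[27,12],[31,1],[32,0],[33,12],[38,0]]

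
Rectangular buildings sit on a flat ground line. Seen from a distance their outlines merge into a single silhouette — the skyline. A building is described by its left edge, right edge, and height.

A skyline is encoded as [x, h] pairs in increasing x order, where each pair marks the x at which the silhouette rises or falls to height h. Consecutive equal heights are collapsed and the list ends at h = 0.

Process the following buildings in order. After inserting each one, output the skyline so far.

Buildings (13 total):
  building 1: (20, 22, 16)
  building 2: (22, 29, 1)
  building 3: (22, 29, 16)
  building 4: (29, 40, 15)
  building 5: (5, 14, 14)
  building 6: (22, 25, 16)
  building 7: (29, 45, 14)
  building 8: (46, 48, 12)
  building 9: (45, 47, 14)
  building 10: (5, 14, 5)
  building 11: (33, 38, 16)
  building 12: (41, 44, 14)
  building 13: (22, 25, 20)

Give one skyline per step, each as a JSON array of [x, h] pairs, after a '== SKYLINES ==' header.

== SKYLINES ==
[[20,16],[22,0]]
[[20,16],[22,1],[29,0]]
[[20,16],[29,0]]
[[20,16],[29,15],[40,0]]
[[5,14],[14,0],[20,16],[29,15],[40,0]]
[[5,14],[14,0],[20,16],[29,15],[40,0]]
[[5,14],[14,0],[20,16],[29,15],[40,14],[45,0]]
[[5,14],[14,0],[20,16],[29,15],[40,14],[45,0],[46,12],[48,0]]
[[5,14],[14,0],[20,16],[29,15],[40,14],[47,12],[48,0]]
[[5,14],[14,0],[20,16],[29,15],[40,14],[47,12],[48,0]]
[[5,14],[14,0],[20,16],[29,15],[33,16],[38,15],[40,14],[47,12],[48,0]]
[[5,14],[14,0],[20,16],[29,15],[33,16],[38,15],[40,14],[47,12],[48,0]]
[[5,14],[14,0],[20,16],[22,20],[25,16],[29,15],[33,16],[38,15],[40,14],[47,12],[48,0]]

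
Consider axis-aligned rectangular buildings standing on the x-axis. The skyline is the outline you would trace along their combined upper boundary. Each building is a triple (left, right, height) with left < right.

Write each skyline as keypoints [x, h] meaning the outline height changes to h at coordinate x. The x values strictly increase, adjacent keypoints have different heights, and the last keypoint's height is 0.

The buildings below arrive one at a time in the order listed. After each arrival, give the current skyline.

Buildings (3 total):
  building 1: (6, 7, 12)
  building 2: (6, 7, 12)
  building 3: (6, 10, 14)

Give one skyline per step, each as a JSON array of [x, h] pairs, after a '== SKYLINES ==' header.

== SKYLINES ==
[[6,12],[7,0]]
[[6,12],[7,0]]
[[6,14],[10,0]]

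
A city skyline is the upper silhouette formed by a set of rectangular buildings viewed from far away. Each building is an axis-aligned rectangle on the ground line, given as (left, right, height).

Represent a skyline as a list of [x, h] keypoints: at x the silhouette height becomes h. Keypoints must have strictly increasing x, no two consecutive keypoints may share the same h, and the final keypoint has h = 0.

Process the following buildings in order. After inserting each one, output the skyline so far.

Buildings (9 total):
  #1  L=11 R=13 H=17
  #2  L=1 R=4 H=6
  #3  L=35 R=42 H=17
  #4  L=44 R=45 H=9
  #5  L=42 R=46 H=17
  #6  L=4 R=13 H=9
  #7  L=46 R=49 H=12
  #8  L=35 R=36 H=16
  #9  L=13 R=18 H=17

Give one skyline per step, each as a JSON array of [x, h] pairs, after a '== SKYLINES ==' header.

== SKYLINES ==
[[11,17],[13,0]]
[[1,6],[4,0],[11,17],[13,0]]
[[1,6],[4,0],[11,17],[13,0],[35,17],[42,0]]
[[1,6],[4,0],[11,17],[13,0],[35,17],[42,0],[44,9],[45,0]]
[[1,6],[4,0],[11,17],[13,0],[35,17],[46,0]]
[[1,6],[4,9],[11,17],[13,0],[35,17],[46,0]]
[[1,6],[4,9],[11,17],[13,0],[35,17],[46,12],[49,0]]
[[1,6],[4,9],[11,17],[13,0],[35,17],[46,12],[49,0]]
[[1,6],[4,9],[11,17],[18,0],[35,17],[46,12],[49,0]]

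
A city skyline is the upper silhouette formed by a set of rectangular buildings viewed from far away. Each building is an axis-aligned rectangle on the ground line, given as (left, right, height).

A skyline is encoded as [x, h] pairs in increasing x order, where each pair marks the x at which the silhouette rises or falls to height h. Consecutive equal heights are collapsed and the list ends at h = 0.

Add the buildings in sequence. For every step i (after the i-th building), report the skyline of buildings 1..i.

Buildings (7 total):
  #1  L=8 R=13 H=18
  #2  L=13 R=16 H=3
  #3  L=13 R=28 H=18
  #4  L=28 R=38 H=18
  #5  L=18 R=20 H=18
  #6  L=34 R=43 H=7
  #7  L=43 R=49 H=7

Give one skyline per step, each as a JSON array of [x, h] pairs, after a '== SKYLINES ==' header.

== SKYLINES ==
[[8,18],[13,0]]
[[8,18],[13,3],[16,0]]
[[8,18],[28,0]]
[[8,18],[38,0]]
[[8,18],[38,0]]
[[8,18],[38,7],[43,0]]
[[8,18],[38,7],[49,0]]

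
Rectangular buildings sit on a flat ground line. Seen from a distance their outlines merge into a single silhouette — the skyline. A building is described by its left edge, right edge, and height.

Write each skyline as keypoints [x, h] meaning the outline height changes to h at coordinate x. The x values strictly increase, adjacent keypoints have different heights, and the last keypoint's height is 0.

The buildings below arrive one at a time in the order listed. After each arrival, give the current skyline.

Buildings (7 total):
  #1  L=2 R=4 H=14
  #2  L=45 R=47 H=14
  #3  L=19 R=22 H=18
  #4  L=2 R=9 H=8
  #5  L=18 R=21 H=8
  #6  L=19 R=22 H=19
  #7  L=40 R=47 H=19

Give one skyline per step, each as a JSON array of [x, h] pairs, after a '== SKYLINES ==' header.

== SKYLINES ==
[[2,14],[4,0]]
[[2,14],[4,0],[45,14],[47,0]]
[[2,14],[4,0],[19,18],[22,0],[45,14],[47,0]]
[[2,14],[4,8],[9,0],[19,18],[22,0],[45,14],[47,0]]
[[2,14],[4,8],[9,0],[18,8],[19,18],[22,0],[45,14],[47,0]]
[[2,14],[4,8],[9,0],[18,8],[19,19],[22,0],[45,14],[47,0]]
[[2,14],[4,8],[9,0],[18,8],[19,19],[22,0],[40,19],[47,0]]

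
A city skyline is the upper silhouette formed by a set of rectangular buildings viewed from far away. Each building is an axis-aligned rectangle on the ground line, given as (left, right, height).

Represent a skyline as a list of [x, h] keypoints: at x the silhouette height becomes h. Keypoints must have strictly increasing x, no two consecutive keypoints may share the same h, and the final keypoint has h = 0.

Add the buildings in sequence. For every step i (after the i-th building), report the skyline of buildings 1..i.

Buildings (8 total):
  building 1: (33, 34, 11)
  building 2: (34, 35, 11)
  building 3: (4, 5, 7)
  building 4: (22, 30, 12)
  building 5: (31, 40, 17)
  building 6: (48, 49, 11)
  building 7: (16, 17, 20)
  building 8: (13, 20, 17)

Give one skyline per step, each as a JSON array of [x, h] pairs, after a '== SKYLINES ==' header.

== SKYLINES ==
[[33,11],[34,0]]
[[33,11],[35,0]]
[[4,7],[5,0],[33,11],[35,0]]
[[4,7],[5,0],[22,12],[30,0],[33,11],[35,0]]
[[4,7],[5,0],[22,12],[30,0],[31,17],[40,0]]
[[4,7],[5,0],[22,12],[30,0],[31,17],[40,0],[48,11],[49,0]]
[[4,7],[5,0],[16,20],[17,0],[22,12],[30,0],[31,17],[40,0],[48,11],[49,0]]
[[4,7],[5,0],[13,17],[16,20],[17,17],[20,0],[22,12],[30,0],[31,17],[40,0],[48,11],[49,0]]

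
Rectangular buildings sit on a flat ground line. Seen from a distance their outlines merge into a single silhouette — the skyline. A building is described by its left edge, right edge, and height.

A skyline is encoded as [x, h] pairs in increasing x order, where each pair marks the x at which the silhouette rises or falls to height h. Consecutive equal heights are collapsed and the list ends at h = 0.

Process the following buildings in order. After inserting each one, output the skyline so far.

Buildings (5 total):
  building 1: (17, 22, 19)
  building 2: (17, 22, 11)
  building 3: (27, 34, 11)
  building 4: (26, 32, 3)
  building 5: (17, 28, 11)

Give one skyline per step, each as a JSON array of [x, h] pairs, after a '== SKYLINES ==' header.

== SKYLINES ==
[[17,19],[22,0]]
[[17,19],[22,0]]
[[17,19],[22,0],[27,11],[34,0]]
[[17,19],[22,0],[26,3],[27,11],[34,0]]
[[17,19],[22,11],[34,0]]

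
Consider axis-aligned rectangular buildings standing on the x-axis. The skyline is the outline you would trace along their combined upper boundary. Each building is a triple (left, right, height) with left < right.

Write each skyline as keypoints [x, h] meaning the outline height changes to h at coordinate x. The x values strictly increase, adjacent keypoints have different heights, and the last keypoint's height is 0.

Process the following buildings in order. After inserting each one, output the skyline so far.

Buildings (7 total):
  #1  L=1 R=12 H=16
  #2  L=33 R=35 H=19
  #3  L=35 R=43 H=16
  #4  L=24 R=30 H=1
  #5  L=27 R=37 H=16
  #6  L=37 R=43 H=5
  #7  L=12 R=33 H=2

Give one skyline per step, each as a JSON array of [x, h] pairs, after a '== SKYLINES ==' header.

== SKYLINES ==
[[1,16],[12,0]]
[[1,16],[12,0],[33,19],[35,0]]
[[1,16],[12,0],[33,19],[35,16],[43,0]]
[[1,16],[12,0],[24,1],[30,0],[33,19],[35,16],[43,0]]
[[1,16],[12,0],[24,1],[27,16],[33,19],[35,16],[43,0]]
[[1,16],[12,0],[24,1],[27,16],[33,19],[35,16],[43,0]]
[[1,16],[12,2],[27,16],[33,19],[35,16],[43,0]]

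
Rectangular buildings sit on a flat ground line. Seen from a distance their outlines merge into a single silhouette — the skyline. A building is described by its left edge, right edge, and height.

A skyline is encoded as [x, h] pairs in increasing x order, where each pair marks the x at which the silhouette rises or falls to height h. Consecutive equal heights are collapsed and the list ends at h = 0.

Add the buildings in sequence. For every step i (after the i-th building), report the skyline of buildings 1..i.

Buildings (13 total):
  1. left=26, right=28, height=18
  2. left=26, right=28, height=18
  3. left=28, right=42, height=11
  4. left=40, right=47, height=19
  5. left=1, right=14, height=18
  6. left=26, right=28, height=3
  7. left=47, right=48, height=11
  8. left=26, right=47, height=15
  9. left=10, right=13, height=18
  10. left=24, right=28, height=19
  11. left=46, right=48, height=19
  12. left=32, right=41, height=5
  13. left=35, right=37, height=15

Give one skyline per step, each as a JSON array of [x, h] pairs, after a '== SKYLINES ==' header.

== SKYLINES ==
[[26,18],[28,0]]
[[26,18],[28,0]]
[[26,18],[28,11],[42,0]]
[[26,18],[28,11],[40,19],[47,0]]
[[1,18],[14,0],[26,18],[28,11],[40,19],[47,0]]
[[1,18],[14,0],[26,18],[28,11],[40,19],[47,0]]
[[1,18],[14,0],[26,18],[28,11],[40,19],[47,11],[48,0]]
[[1,18],[14,0],[26,18],[28,15],[40,19],[47,11],[48,0]]
[[1,18],[14,0],[26,18],[28,15],[40,19],[47,11],[48,0]]
[[1,18],[14,0],[24,19],[28,15],[40,19],[47,11],[48,0]]
[[1,18],[14,0],[24,19],[28,15],[40,19],[48,0]]
[[1,18],[14,0],[24,19],[28,15],[40,19],[48,0]]
[[1,18],[14,0],[24,19],[28,15],[40,19],[48,0]]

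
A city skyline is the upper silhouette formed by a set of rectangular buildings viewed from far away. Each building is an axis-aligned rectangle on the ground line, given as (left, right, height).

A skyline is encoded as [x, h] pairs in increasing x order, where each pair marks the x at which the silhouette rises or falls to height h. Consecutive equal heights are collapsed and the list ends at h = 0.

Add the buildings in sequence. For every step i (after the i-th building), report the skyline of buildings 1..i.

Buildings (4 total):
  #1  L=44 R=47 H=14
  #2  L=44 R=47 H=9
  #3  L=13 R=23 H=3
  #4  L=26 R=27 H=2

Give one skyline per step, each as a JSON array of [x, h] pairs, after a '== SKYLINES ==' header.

== SKYLINES ==
[[44,14],[47,0]]
[[44,14],[47,0]]
[[13,3],[23,0],[44,14],[47,0]]
[[13,3],[23,0],[26,2],[27,0],[44,14],[47,0]]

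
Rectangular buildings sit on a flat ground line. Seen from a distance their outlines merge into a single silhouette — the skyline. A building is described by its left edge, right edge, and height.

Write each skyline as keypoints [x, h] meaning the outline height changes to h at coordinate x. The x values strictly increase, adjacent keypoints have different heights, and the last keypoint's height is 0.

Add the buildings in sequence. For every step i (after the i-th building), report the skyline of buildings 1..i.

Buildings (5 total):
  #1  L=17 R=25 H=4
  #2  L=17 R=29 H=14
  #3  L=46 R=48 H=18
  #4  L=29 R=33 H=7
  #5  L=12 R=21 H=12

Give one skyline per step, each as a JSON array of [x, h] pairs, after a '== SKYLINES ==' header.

== SKYLINES ==
[[17,4],[25,0]]
[[17,14],[29,0]]
[[17,14],[29,0],[46,18],[48,0]]
[[17,14],[29,7],[33,0],[46,18],[48,0]]
[[12,12],[17,14],[29,7],[33,0],[46,18],[48,0]]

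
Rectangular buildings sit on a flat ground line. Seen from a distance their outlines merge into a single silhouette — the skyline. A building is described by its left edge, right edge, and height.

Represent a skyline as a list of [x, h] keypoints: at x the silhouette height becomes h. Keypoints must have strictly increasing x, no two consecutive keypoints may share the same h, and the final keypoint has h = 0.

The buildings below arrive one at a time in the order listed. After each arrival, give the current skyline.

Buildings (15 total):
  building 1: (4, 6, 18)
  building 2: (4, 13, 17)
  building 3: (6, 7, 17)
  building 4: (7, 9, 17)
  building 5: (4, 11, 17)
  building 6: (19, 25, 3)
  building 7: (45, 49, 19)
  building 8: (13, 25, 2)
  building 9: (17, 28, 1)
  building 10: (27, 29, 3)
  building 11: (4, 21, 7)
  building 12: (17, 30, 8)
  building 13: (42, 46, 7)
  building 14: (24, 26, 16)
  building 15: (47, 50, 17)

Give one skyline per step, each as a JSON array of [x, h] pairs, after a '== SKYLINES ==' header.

== SKYLINES ==
[[4,18],[6,0]]
[[4,18],[6,17],[13,0]]
[[4,18],[6,17],[13,0]]
[[4,18],[6,17],[13,0]]
[[4,18],[6,17],[13,0]]
[[4,18],[6,17],[13,0],[19,3],[25,0]]
[[4,18],[6,17],[13,0],[19,3],[25,0],[45,19],[49,0]]
[[4,18],[6,17],[13,2],[19,3],[25,0],[45,19],[49,0]]
[[4,18],[6,17],[13,2],[19,3],[25,1],[28,0],[45,19],[49,0]]
[[4,18],[6,17],[13,2],[19,3],[25,1],[27,3],[29,0],[45,19],[49,0]]
[[4,18],[6,17],[13,7],[21,3],[25,1],[27,3],[29,0],[45,19],[49,0]]
[[4,18],[6,17],[13,7],[17,8],[30,0],[45,19],[49,0]]
[[4,18],[6,17],[13,7],[17,8],[30,0],[42,7],[45,19],[49,0]]
[[4,18],[6,17],[13,7],[17,8],[24,16],[26,8],[30,0],[42,7],[45,19],[49,0]]
[[4,18],[6,17],[13,7],[17,8],[24,16],[26,8],[30,0],[42,7],[45,19],[49,17],[50,0]]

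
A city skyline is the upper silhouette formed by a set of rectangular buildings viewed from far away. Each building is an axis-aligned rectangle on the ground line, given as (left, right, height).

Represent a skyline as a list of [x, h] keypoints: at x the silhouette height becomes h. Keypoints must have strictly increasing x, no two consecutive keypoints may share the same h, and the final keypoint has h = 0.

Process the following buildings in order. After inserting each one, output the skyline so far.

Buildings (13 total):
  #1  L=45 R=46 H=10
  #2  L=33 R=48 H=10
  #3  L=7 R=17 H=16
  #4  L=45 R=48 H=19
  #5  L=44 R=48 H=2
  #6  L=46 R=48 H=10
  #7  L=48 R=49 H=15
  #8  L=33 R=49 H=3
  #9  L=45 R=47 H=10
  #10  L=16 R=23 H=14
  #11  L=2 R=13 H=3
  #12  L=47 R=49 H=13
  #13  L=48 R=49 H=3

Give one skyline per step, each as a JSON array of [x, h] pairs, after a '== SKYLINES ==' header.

== SKYLINES ==
[[45,10],[46,0]]
[[33,10],[48,0]]
[[7,16],[17,0],[33,10],[48,0]]
[[7,16],[17,0],[33,10],[45,19],[48,0]]
[[7,16],[17,0],[33,10],[45,19],[48,0]]
[[7,16],[17,0],[33,10],[45,19],[48,0]]
[[7,16],[17,0],[33,10],[45,19],[48,15],[49,0]]
[[7,16],[17,0],[33,10],[45,19],[48,15],[49,0]]
[[7,16],[17,0],[33,10],[45,19],[48,15],[49,0]]
[[7,16],[17,14],[23,0],[33,10],[45,19],[48,15],[49,0]]
[[2,3],[7,16],[17,14],[23,0],[33,10],[45,19],[48,15],[49,0]]
[[2,3],[7,16],[17,14],[23,0],[33,10],[45,19],[48,15],[49,0]]
[[2,3],[7,16],[17,14],[23,0],[33,10],[45,19],[48,15],[49,0]]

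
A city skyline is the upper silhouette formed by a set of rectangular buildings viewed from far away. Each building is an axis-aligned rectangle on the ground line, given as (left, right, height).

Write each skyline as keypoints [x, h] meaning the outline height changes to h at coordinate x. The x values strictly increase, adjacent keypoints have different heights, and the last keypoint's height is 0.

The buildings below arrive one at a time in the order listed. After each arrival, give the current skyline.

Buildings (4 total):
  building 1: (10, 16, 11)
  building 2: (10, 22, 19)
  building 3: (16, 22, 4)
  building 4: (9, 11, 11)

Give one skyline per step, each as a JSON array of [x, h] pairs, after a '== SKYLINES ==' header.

== SKYLINES ==
[[10,11],[16,0]]
[[10,19],[22,0]]
[[10,19],[22,0]]
[[9,11],[10,19],[22,0]]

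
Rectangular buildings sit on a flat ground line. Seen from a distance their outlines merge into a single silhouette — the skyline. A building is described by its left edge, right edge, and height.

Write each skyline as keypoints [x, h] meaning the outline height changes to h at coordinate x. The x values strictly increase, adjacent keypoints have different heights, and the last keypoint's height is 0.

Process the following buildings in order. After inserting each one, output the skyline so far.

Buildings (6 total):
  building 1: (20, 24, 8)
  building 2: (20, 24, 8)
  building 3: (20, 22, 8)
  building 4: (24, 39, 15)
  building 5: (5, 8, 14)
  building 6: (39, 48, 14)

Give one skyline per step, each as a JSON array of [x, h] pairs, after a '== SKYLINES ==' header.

== SKYLINES ==
[[20,8],[24,0]]
[[20,8],[24,0]]
[[20,8],[24,0]]
[[20,8],[24,15],[39,0]]
[[5,14],[8,0],[20,8],[24,15],[39,0]]
[[5,14],[8,0],[20,8],[24,15],[39,14],[48,0]]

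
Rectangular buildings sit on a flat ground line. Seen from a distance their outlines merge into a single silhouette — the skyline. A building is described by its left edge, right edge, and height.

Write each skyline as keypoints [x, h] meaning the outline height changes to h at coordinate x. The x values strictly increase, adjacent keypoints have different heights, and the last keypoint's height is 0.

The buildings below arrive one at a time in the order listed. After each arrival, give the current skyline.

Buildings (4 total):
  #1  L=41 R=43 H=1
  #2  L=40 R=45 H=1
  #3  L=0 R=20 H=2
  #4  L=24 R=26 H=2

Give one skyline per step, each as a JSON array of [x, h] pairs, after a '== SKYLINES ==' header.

== SKYLINES ==
[[41,1],[43,0]]
[[40,1],[45,0]]
[[0,2],[20,0],[40,1],[45,0]]
[[0,2],[20,0],[24,2],[26,0],[40,1],[45,0]]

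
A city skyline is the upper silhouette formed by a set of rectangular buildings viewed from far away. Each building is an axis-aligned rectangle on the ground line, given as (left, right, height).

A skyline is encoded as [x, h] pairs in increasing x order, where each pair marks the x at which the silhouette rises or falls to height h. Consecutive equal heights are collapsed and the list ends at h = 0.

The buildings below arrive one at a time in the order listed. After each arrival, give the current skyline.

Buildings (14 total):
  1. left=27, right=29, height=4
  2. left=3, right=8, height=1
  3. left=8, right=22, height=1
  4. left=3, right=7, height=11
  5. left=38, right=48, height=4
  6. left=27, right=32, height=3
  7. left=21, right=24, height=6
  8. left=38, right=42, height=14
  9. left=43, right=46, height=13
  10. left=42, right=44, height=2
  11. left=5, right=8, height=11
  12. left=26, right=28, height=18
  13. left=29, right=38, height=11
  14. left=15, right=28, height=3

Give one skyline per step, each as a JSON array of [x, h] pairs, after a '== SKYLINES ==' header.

== SKYLINES ==
[[27,4],[29,0]]
[[3,1],[8,0],[27,4],[29,0]]
[[3,1],[22,0],[27,4],[29,0]]
[[3,11],[7,1],[22,0],[27,4],[29,0]]
[[3,11],[7,1],[22,0],[27,4],[29,0],[38,4],[48,0]]
[[3,11],[7,1],[22,0],[27,4],[29,3],[32,0],[38,4],[48,0]]
[[3,11],[7,1],[21,6],[24,0],[27,4],[29,3],[32,0],[38,4],[48,0]]
[[3,11],[7,1],[21,6],[24,0],[27,4],[29,3],[32,0],[38,14],[42,4],[48,0]]
[[3,11],[7,1],[21,6],[24,0],[27,4],[29,3],[32,0],[38,14],[42,4],[43,13],[46,4],[48,0]]
[[3,11],[7,1],[21,6],[24,0],[27,4],[29,3],[32,0],[38,14],[42,4],[43,13],[46,4],[48,0]]
[[3,11],[8,1],[21,6],[24,0],[27,4],[29,3],[32,0],[38,14],[42,4],[43,13],[46,4],[48,0]]
[[3,11],[8,1],[21,6],[24,0],[26,18],[28,4],[29,3],[32,0],[38,14],[42,4],[43,13],[46,4],[48,0]]
[[3,11],[8,1],[21,6],[24,0],[26,18],[28,4],[29,11],[38,14],[42,4],[43,13],[46,4],[48,0]]
[[3,11],[8,1],[15,3],[21,6],[24,3],[26,18],[28,4],[29,11],[38,14],[42,4],[43,13],[46,4],[48,0]]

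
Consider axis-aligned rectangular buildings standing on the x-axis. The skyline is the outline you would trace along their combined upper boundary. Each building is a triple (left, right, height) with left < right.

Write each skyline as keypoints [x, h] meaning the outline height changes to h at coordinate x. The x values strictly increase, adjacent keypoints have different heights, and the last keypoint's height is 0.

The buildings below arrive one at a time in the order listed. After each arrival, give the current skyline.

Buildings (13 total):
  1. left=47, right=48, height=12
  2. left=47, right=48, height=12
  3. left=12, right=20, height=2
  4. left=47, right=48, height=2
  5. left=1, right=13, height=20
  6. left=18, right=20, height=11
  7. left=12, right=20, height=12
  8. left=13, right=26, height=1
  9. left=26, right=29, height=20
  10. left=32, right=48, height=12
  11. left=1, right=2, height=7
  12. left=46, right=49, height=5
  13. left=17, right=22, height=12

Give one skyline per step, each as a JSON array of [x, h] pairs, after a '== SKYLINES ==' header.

== SKYLINES ==
[[47,12],[48,0]]
[[47,12],[48,0]]
[[12,2],[20,0],[47,12],[48,0]]
[[12,2],[20,0],[47,12],[48,0]]
[[1,20],[13,2],[20,0],[47,12],[48,0]]
[[1,20],[13,2],[18,11],[20,0],[47,12],[48,0]]
[[1,20],[13,12],[20,0],[47,12],[48,0]]
[[1,20],[13,12],[20,1],[26,0],[47,12],[48,0]]
[[1,20],[13,12],[20,1],[26,20],[29,0],[47,12],[48,0]]
[[1,20],[13,12],[20,1],[26,20],[29,0],[32,12],[48,0]]
[[1,20],[13,12],[20,1],[26,20],[29,0],[32,12],[48,0]]
[[1,20],[13,12],[20,1],[26,20],[29,0],[32,12],[48,5],[49,0]]
[[1,20],[13,12],[22,1],[26,20],[29,0],[32,12],[48,5],[49,0]]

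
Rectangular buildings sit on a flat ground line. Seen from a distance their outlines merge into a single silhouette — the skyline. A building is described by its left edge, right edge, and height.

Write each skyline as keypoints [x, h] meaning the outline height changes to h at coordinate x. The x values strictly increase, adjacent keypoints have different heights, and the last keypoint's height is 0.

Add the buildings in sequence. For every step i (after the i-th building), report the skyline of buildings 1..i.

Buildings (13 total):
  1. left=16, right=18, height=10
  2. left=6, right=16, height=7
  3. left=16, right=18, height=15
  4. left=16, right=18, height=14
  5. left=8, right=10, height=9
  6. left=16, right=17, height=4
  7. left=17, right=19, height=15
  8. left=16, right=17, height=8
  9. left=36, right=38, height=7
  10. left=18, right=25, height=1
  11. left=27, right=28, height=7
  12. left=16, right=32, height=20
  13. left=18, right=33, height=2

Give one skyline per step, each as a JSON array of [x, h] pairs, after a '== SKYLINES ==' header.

== SKYLINES ==
[[16,10],[18,0]]
[[6,7],[16,10],[18,0]]
[[6,7],[16,15],[18,0]]
[[6,7],[16,15],[18,0]]
[[6,7],[8,9],[10,7],[16,15],[18,0]]
[[6,7],[8,9],[10,7],[16,15],[18,0]]
[[6,7],[8,9],[10,7],[16,15],[19,0]]
[[6,7],[8,9],[10,7],[16,15],[19,0]]
[[6,7],[8,9],[10,7],[16,15],[19,0],[36,7],[38,0]]
[[6,7],[8,9],[10,7],[16,15],[19,1],[25,0],[36,7],[38,0]]
[[6,7],[8,9],[10,7],[16,15],[19,1],[25,0],[27,7],[28,0],[36,7],[38,0]]
[[6,7],[8,9],[10,7],[16,20],[32,0],[36,7],[38,0]]
[[6,7],[8,9],[10,7],[16,20],[32,2],[33,0],[36,7],[38,0]]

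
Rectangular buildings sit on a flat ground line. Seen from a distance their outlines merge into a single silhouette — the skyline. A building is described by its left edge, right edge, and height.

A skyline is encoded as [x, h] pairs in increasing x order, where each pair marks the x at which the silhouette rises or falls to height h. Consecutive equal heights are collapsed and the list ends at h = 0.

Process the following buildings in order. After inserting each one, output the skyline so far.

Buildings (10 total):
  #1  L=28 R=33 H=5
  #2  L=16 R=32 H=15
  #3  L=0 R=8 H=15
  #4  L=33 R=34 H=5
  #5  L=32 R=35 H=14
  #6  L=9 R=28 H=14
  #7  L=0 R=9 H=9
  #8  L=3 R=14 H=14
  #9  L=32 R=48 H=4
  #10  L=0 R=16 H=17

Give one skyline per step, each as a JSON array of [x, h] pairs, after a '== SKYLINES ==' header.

== SKYLINES ==
[[28,5],[33,0]]
[[16,15],[32,5],[33,0]]
[[0,15],[8,0],[16,15],[32,5],[33,0]]
[[0,15],[8,0],[16,15],[32,5],[34,0]]
[[0,15],[8,0],[16,15],[32,14],[35,0]]
[[0,15],[8,0],[9,14],[16,15],[32,14],[35,0]]
[[0,15],[8,9],[9,14],[16,15],[32,14],[35,0]]
[[0,15],[8,14],[16,15],[32,14],[35,0]]
[[0,15],[8,14],[16,15],[32,14],[35,4],[48,0]]
[[0,17],[16,15],[32,14],[35,4],[48,0]]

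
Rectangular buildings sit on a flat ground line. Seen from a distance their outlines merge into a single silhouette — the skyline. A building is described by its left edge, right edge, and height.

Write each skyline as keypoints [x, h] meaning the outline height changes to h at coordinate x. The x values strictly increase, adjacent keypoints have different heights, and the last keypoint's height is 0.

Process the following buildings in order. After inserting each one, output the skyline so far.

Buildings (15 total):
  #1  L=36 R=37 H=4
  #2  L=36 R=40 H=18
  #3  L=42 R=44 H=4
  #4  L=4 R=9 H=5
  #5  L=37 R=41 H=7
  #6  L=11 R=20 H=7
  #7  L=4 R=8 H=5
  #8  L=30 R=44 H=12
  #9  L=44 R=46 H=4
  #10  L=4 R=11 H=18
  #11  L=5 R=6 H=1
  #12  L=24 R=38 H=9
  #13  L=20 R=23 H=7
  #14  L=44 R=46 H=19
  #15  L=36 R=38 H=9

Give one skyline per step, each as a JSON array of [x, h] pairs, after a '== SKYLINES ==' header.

== SKYLINES ==
[[36,4],[37,0]]
[[36,18],[40,0]]
[[36,18],[40,0],[42,4],[44,0]]
[[4,5],[9,0],[36,18],[40,0],[42,4],[44,0]]
[[4,5],[9,0],[36,18],[40,7],[41,0],[42,4],[44,0]]
[[4,5],[9,0],[11,7],[20,0],[36,18],[40,7],[41,0],[42,4],[44,0]]
[[4,5],[9,0],[11,7],[20,0],[36,18],[40,7],[41,0],[42,4],[44,0]]
[[4,5],[9,0],[11,7],[20,0],[30,12],[36,18],[40,12],[44,0]]
[[4,5],[9,0],[11,7],[20,0],[30,12],[36,18],[40,12],[44,4],[46,0]]
[[4,18],[11,7],[20,0],[30,12],[36,18],[40,12],[44,4],[46,0]]
[[4,18],[11,7],[20,0],[30,12],[36,18],[40,12],[44,4],[46,0]]
[[4,18],[11,7],[20,0],[24,9],[30,12],[36,18],[40,12],[44,4],[46,0]]
[[4,18],[11,7],[23,0],[24,9],[30,12],[36,18],[40,12],[44,4],[46,0]]
[[4,18],[11,7],[23,0],[24,9],[30,12],[36,18],[40,12],[44,19],[46,0]]
[[4,18],[11,7],[23,0],[24,9],[30,12],[36,18],[40,12],[44,19],[46,0]]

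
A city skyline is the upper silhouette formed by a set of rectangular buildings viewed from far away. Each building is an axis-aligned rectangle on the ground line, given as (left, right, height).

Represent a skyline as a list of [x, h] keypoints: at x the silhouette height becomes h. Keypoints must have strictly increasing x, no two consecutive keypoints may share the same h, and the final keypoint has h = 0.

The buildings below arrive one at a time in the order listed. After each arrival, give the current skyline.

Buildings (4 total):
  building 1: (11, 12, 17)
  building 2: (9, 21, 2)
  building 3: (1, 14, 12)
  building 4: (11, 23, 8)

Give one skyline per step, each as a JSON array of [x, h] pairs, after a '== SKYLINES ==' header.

== SKYLINES ==
[[11,17],[12,0]]
[[9,2],[11,17],[12,2],[21,0]]
[[1,12],[11,17],[12,12],[14,2],[21,0]]
[[1,12],[11,17],[12,12],[14,8],[23,0]]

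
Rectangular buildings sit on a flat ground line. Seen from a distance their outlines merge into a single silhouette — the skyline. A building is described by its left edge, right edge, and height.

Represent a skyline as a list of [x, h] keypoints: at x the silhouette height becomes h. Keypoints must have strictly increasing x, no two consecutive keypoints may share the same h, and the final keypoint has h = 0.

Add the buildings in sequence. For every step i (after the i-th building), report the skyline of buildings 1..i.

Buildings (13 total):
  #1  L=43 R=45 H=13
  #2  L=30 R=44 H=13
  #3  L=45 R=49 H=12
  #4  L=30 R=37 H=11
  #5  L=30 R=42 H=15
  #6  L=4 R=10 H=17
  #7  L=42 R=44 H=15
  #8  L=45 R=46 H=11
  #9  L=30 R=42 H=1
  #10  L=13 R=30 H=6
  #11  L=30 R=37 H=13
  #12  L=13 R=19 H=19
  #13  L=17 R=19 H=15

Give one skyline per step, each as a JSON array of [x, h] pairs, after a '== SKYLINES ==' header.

== SKYLINES ==
[[43,13],[45,0]]
[[30,13],[45,0]]
[[30,13],[45,12],[49,0]]
[[30,13],[45,12],[49,0]]
[[30,15],[42,13],[45,12],[49,0]]
[[4,17],[10,0],[30,15],[42,13],[45,12],[49,0]]
[[4,17],[10,0],[30,15],[44,13],[45,12],[49,0]]
[[4,17],[10,0],[30,15],[44,13],[45,12],[49,0]]
[[4,17],[10,0],[30,15],[44,13],[45,12],[49,0]]
[[4,17],[10,0],[13,6],[30,15],[44,13],[45,12],[49,0]]
[[4,17],[10,0],[13,6],[30,15],[44,13],[45,12],[49,0]]
[[4,17],[10,0],[13,19],[19,6],[30,15],[44,13],[45,12],[49,0]]
[[4,17],[10,0],[13,19],[19,6],[30,15],[44,13],[45,12],[49,0]]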